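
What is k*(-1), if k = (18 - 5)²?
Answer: -169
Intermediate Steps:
k = 169 (k = 13² = 169)
k*(-1) = 169*(-1) = -169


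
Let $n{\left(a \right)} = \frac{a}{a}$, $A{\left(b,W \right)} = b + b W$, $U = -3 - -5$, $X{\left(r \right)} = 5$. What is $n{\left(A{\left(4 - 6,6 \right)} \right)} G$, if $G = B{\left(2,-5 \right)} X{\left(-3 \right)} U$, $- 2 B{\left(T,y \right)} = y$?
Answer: $25$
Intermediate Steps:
$B{\left(T,y \right)} = - \frac{y}{2}$
$U = 2$ ($U = -3 + 5 = 2$)
$G = 25$ ($G = \left(- \frac{1}{2}\right) \left(-5\right) 5 \cdot 2 = \frac{5}{2} \cdot 5 \cdot 2 = \frac{25}{2} \cdot 2 = 25$)
$A{\left(b,W \right)} = b + W b$
$n{\left(a \right)} = 1$
$n{\left(A{\left(4 - 6,6 \right)} \right)} G = 1 \cdot 25 = 25$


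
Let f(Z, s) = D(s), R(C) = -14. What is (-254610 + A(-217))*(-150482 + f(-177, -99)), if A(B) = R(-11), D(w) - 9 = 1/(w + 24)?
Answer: 2873553041024/75 ≈ 3.8314e+10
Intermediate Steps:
D(w) = 9 + 1/(24 + w) (D(w) = 9 + 1/(w + 24) = 9 + 1/(24 + w))
A(B) = -14
f(Z, s) = (217 + 9*s)/(24 + s)
(-254610 + A(-217))*(-150482 + f(-177, -99)) = (-254610 - 14)*(-150482 + (217 + 9*(-99))/(24 - 99)) = -254624*(-150482 + (217 - 891)/(-75)) = -254624*(-150482 - 1/75*(-674)) = -254624*(-150482 + 674/75) = -254624*(-11285476/75) = 2873553041024/75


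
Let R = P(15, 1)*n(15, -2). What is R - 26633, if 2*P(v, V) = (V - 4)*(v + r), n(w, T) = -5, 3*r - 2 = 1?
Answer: -26513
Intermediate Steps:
r = 1 (r = 2/3 + (1/3)*1 = 2/3 + 1/3 = 1)
P(v, V) = (1 + v)*(-4 + V)/2 (P(v, V) = ((V - 4)*(v + 1))/2 = ((-4 + V)*(1 + v))/2 = ((1 + v)*(-4 + V))/2 = (1 + v)*(-4 + V)/2)
R = 120 (R = (-2 + (1/2)*1 - 2*15 + (1/2)*1*15)*(-5) = (-2 + 1/2 - 30 + 15/2)*(-5) = -24*(-5) = 120)
R - 26633 = 120 - 26633 = -26513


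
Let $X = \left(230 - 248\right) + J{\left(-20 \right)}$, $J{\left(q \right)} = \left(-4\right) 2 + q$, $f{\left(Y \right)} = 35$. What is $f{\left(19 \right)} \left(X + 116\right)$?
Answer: $2450$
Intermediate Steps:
$J{\left(q \right)} = -8 + q$
$X = -46$ ($X = \left(230 - 248\right) - 28 = -18 - 28 = -46$)
$f{\left(19 \right)} \left(X + 116\right) = 35 \left(-46 + 116\right) = 35 \cdot 70 = 2450$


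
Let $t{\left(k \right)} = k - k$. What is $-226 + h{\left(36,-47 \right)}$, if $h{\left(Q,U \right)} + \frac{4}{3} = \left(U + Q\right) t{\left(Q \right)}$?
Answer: $- \frac{682}{3} \approx -227.33$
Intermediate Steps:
$t{\left(k \right)} = 0$
$h{\left(Q,U \right)} = - \frac{4}{3}$ ($h{\left(Q,U \right)} = - \frac{4}{3} + \left(U + Q\right) 0 = - \frac{4}{3} + \left(Q + U\right) 0 = - \frac{4}{3} + 0 = - \frac{4}{3}$)
$-226 + h{\left(36,-47 \right)} = -226 - \frac{4}{3} = - \frac{682}{3}$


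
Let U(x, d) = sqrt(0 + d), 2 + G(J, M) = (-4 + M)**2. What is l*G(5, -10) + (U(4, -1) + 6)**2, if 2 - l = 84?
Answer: -15873 + 12*I ≈ -15873.0 + 12.0*I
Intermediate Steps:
G(J, M) = -2 + (-4 + M)**2
l = -82 (l = 2 - 1*84 = 2 - 84 = -82)
U(x, d) = sqrt(d)
l*G(5, -10) + (U(4, -1) + 6)**2 = -82*(-2 + (-4 - 10)**2) + (sqrt(-1) + 6)**2 = -82*(-2 + (-14)**2) + (I + 6)**2 = -82*(-2 + 196) + (6 + I)**2 = -82*194 + (6 + I)**2 = -15908 + (6 + I)**2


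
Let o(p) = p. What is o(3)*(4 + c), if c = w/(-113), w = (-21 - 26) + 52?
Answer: 1341/113 ≈ 11.867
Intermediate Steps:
w = 5 (w = -47 + 52 = 5)
c = -5/113 (c = 5/(-113) = 5*(-1/113) = -5/113 ≈ -0.044248)
o(3)*(4 + c) = 3*(4 - 5/113) = 3*(447/113) = 1341/113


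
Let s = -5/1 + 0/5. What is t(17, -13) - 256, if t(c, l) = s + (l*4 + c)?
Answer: -296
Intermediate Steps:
s = -5 (s = -5*1 + 0*(⅕) = -5 + 0 = -5)
t(c, l) = -5 + c + 4*l (t(c, l) = -5 + (l*4 + c) = -5 + (4*l + c) = -5 + (c + 4*l) = -5 + c + 4*l)
t(17, -13) - 256 = (-5 + 17 + 4*(-13)) - 256 = (-5 + 17 - 52) - 256 = -40 - 256 = -296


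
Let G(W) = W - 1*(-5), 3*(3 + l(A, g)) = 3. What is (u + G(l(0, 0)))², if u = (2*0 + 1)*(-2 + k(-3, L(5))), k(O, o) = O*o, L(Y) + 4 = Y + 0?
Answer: 4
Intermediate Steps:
L(Y) = -4 + Y (L(Y) = -4 + (Y + 0) = -4 + Y)
l(A, g) = -2 (l(A, g) = -3 + (⅓)*3 = -3 + 1 = -2)
G(W) = 5 + W (G(W) = W + 5 = 5 + W)
u = -5 (u = (2*0 + 1)*(-2 - 3*(-4 + 5)) = (0 + 1)*(-2 - 3*1) = 1*(-2 - 3) = 1*(-5) = -5)
(u + G(l(0, 0)))² = (-5 + (5 - 2))² = (-5 + 3)² = (-2)² = 4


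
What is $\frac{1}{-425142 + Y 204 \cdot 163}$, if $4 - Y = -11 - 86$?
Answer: $\frac{1}{2933310} \approx 3.4091 \cdot 10^{-7}$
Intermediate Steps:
$Y = 101$ ($Y = 4 - \left(-11 - 86\right) = 4 - -97 = 4 + 97 = 101$)
$\frac{1}{-425142 + Y 204 \cdot 163} = \frac{1}{-425142 + 101 \cdot 204 \cdot 163} = \frac{1}{-425142 + 20604 \cdot 163} = \frac{1}{-425142 + 3358452} = \frac{1}{2933310}$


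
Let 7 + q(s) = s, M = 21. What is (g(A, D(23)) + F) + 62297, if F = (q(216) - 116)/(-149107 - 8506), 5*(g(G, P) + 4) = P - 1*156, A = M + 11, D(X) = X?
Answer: 49069970051/788065 ≈ 62266.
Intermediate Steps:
q(s) = -7 + s
A = 32 (A = 21 + 11 = 32)
g(G, P) = -176/5 + P/5 (g(G, P) = -4 + (P - 1*156)/5 = -4 + (P - 156)/5 = -4 + (-156 + P)/5 = -4 + (-156/5 + P/5) = -176/5 + P/5)
F = -93/157613 (F = ((-7 + 216) - 116)/(-149107 - 8506) = (209 - 116)/(-157613) = 93*(-1/157613) = -93/157613 ≈ -0.00059005)
(g(A, D(23)) + F) + 62297 = ((-176/5 + (⅕)*23) - 93/157613) + 62297 = ((-176/5 + 23/5) - 93/157613) + 62297 = (-153/5 - 93/157613) + 62297 = -24115254/788065 + 62297 = 49069970051/788065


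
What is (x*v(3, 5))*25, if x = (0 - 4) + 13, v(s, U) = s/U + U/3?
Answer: 510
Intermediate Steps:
v(s, U) = U/3 + s/U (v(s, U) = s/U + U*(1/3) = s/U + U/3 = U/3 + s/U)
x = 9 (x = -4 + 13 = 9)
(x*v(3, 5))*25 = (9*((1/3)*5 + 3/5))*25 = (9*(5/3 + 3*(1/5)))*25 = (9*(5/3 + 3/5))*25 = (9*(34/15))*25 = (102/5)*25 = 510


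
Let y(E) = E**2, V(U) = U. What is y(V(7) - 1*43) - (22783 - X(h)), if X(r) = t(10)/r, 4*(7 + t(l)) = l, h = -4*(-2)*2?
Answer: -687593/32 ≈ -21487.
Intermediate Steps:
h = 16 (h = 8*2 = 16)
t(l) = -7 + l/4
X(r) = -9/(2*r) (X(r) = (-7 + (1/4)*10)/r = (-7 + 5/2)/r = -9/(2*r))
y(V(7) - 1*43) - (22783 - X(h)) = (7 - 1*43)**2 - (22783 - (-9)/(2*16)) = (7 - 43)**2 - (22783 - (-9)/(2*16)) = (-36)**2 - (22783 - 1*(-9/32)) = 1296 - (22783 + 9/32) = 1296 - 1*729065/32 = 1296 - 729065/32 = -687593/32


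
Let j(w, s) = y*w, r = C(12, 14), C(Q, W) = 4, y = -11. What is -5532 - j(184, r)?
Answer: -3508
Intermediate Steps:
r = 4
j(w, s) = -11*w
-5532 - j(184, r) = -5532 - (-11)*184 = -5532 - 1*(-2024) = -5532 + 2024 = -3508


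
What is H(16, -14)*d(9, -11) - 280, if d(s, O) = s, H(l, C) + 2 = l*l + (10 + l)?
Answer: 2240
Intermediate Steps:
H(l, C) = 8 + l + l² (H(l, C) = -2 + (l*l + (10 + l)) = -2 + (l² + (10 + l)) = -2 + (10 + l + l²) = 8 + l + l²)
H(16, -14)*d(9, -11) - 280 = (8 + 16 + 16²)*9 - 280 = (8 + 16 + 256)*9 - 280 = 280*9 - 280 = 2520 - 280 = 2240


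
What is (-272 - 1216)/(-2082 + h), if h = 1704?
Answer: 248/63 ≈ 3.9365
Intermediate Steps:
(-272 - 1216)/(-2082 + h) = (-272 - 1216)/(-2082 + 1704) = -1488/(-378) = -1488*(-1/378) = 248/63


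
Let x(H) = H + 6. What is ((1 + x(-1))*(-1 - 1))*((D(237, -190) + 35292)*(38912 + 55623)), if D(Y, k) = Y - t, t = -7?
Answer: -40312749120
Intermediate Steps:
D(Y, k) = 7 + Y (D(Y, k) = Y - 1*(-7) = Y + 7 = 7 + Y)
x(H) = 6 + H
((1 + x(-1))*(-1 - 1))*((D(237, -190) + 35292)*(38912 + 55623)) = ((1 + (6 - 1))*(-1 - 1))*(((7 + 237) + 35292)*(38912 + 55623)) = ((1 + 5)*(-2))*((244 + 35292)*94535) = (6*(-2))*(35536*94535) = -12*3359395760 = -40312749120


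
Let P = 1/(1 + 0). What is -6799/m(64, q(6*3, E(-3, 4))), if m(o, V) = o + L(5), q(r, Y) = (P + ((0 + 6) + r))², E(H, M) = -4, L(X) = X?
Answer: -6799/69 ≈ -98.536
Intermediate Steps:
P = 1 (P = 1/1 = 1)
q(r, Y) = (7 + r)² (q(r, Y) = (1 + ((0 + 6) + r))² = (1 + (6 + r))² = (7 + r)²)
m(o, V) = 5 + o (m(o, V) = o + 5 = 5 + o)
-6799/m(64, q(6*3, E(-3, 4))) = -6799/(5 + 64) = -6799/69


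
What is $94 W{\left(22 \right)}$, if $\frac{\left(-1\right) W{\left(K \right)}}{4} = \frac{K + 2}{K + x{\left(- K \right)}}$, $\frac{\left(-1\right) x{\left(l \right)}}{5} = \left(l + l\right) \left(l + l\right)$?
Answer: $\frac{4512}{4829} \approx 0.93435$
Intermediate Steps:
$x{\left(l \right)} = - 20 l^{2}$ ($x{\left(l \right)} = - 5 \left(l + l\right) \left(l + l\right) = - 5 \cdot 2 l 2 l = - 5 \cdot 4 l^{2} = - 20 l^{2}$)
$W{\left(K \right)} = - \frac{4 \left(2 + K\right)}{K - 20 K^{2}}$ ($W{\left(K \right)} = - 4 \frac{K + 2}{K - 20 \left(- K\right)^{2}} = - 4 \frac{2 + K}{K - 20 K^{2}} = - \frac{4 \left(2 + K\right)}{K - 20 K^{2}}$)
$94 W{\left(22 \right)} = 94 \frac{4 \left(2 + 22\right)}{22 \left(-1 + 20 \cdot 22\right)} = 94 \cdot 4 \cdot \frac{1}{22} \frac{1}{-1 + 440} \cdot 24 = 94 \cdot 4 \cdot \frac{1}{22} \cdot \frac{1}{439} \cdot 24 = 94 \cdot \frac{48}{4829} = \frac{4512}{4829}$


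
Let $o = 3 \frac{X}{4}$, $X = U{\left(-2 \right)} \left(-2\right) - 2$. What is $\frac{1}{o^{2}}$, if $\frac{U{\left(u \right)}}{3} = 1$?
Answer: $\frac{1}{36} \approx 0.027778$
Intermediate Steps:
$U{\left(u \right)} = 3$ ($U{\left(u \right)} = 3 \cdot 1 = 3$)
$X = -8$ ($X = 3 \left(-2\right) - 2 = -6 - 2 = -8$)
$o = -6$ ($o = 3 \left(- \frac{8}{4}\right) = 3 \left(\left(-8\right) \frac{1}{4}\right) = 3 \left(-2\right) = -6$)
$\frac{1}{o^{2}} = \frac{1}{\left(-6\right)^{2}} = \frac{1}{36}$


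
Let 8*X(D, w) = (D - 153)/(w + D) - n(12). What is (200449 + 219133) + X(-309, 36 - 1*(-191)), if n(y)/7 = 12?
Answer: 137619683/328 ≈ 4.1957e+5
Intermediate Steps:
n(y) = 84 (n(y) = 7*12 = 84)
X(D, w) = -21/2 + (-153 + D)/(8*(D + w)) (X(D, w) = ((D - 153)/(w + D) - 1*84)/8 = ((-153 + D)/(D + w) - 84)/8 = (-84 + (-153 + D)/(D + w))/8 = -21/2 + (-153 + D)/(8*(D + w)))
(200449 + 219133) + X(-309, 36 - 1*(-191)) = (200449 + 219133) + (-153 - 84*(36 - 1*(-191)) - 83*(-309))/(8*(-309 + (36 - 1*(-191)))) = 419582 + (-153 - 84*(36 + 191) + 25647)/(8*(-309 + (36 + 191))) = 419582 + (-153 - 84*227 + 25647)/(8*(-309 + 227)) = 419582 + (1/8)*(-153 - 19068 + 25647)/(-82) = 419582 + (1/8)*(-1/82)*6426 = 419582 - 3213/328 = 137619683/328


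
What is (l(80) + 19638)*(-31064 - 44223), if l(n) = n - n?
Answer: -1478486106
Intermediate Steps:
l(n) = 0
(l(80) + 19638)*(-31064 - 44223) = (0 + 19638)*(-31064 - 44223) = 19638*(-75287) = -1478486106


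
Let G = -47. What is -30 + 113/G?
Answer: -1523/47 ≈ -32.404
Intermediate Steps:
-30 + 113/G = -30 + 113/(-47) = -30 - 1/47*113 = -30 - 113/47 = -1523/47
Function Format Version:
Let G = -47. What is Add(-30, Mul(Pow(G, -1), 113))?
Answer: Rational(-1523, 47) ≈ -32.404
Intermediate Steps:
Add(-30, Mul(Pow(G, -1), 113)) = Add(-30, Mul(Pow(-47, -1), 113)) = Add(-30, Mul(Rational(-1, 47), 113)) = Add(-30, Rational(-113, 47)) = Rational(-1523, 47)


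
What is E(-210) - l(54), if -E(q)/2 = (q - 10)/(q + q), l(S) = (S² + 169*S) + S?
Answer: -254038/21 ≈ -12097.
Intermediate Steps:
l(S) = S² + 170*S
E(q) = -(-10 + q)/q (E(q) = -2*(q - 10)/(q + q) = -2*(-10 + q)/(2*q) = -2*(-10 + q)*1/(2*q) = -(-10 + q)/q)
E(-210) - l(54) = (10 - 1*(-210))/(-210) - 54*(170 + 54) = -(10 + 210)/210 - 54*224 = -1/210*220 - 1*12096 = -22/21 - 12096 = -254038/21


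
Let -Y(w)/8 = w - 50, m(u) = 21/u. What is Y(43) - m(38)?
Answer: 2107/38 ≈ 55.447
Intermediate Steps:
Y(w) = 400 - 8*w (Y(w) = -8*(w - 50) = -8*(-50 + w) = 400 - 8*w)
Y(43) - m(38) = (400 - 8*43) - 21/38 = (400 - 344) - 21/38 = 56 - 1*21/38 = 56 - 21/38 = 2107/38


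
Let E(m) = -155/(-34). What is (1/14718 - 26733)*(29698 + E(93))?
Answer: -132448798456297/166804 ≈ -7.9404e+8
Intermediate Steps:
E(m) = 155/34 (E(m) = -155*(-1/34) = 155/34)
(1/14718 - 26733)*(29698 + E(93)) = (1/14718 - 26733)*(29698 + 155/34) = (1/14718 - 26733)*(1009887/34) = -393456293/14718*1009887/34 = -132448798456297/166804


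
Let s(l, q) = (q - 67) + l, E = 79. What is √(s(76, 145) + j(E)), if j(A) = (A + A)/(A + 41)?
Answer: √139785/30 ≈ 12.463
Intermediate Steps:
s(l, q) = -67 + l + q (s(l, q) = (-67 + q) + l = -67 + l + q)
j(A) = 2*A/(41 + A) (j(A) = (2*A)/(41 + A) = 2*A/(41 + A))
√(s(76, 145) + j(E)) = √((-67 + 76 + 145) + 2*79/(41 + 79)) = √(154 + 2*79/120) = √(154 + 2*79*(1/120)) = √(154 + 79/60) = √(9319/60) = √139785/30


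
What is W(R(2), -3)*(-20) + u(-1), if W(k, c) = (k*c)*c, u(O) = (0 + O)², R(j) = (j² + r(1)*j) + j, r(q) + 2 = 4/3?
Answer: -839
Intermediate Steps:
r(q) = -⅔ (r(q) = -2 + 4/3 = -⅔)
R(j) = j² + j/3 (R(j) = (j² - 2*j/3) + j = j² + j/3)
u(O) = O²
W(k, c) = k*c² (W(k, c) = (c*k)*c = k*c²)
W(R(2), -3)*(-20) + u(-1) = ((2*(⅓ + 2))*(-3)²)*(-20) + (-1)² = ((2*(7/3))*9)*(-20) + 1 = ((14/3)*9)*(-20) + 1 = 42*(-20) + 1 = -840 + 1 = -839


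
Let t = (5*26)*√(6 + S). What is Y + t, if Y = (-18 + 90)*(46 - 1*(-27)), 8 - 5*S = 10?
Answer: 5256 + 52*√35 ≈ 5563.6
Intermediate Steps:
S = -⅖ (S = 8/5 - ⅕*10 = 8/5 - 2 = -⅖ ≈ -0.40000)
Y = 5256 (Y = 72*(46 + 27) = 72*73 = 5256)
t = 52*√35 (t = (5*26)*√(6 - ⅖) = 130*√(28/5) = 130*(2*√35/5) = 52*√35 ≈ 307.64)
Y + t = 5256 + 52*√35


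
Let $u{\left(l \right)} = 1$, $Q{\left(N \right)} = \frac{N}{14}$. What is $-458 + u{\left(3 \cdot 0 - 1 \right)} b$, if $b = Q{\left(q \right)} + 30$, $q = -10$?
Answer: $- \frac{3001}{7} \approx -428.71$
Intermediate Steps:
$Q{\left(N \right)} = \frac{N}{14}$ ($Q{\left(N \right)} = N \frac{1}{14} = \frac{N}{14}$)
$b = \frac{205}{7}$ ($b = \frac{1}{14} \left(-10\right) + 30 = - \frac{5}{7} + 30 = \frac{205}{7} \approx 29.286$)
$-458 + u{\left(3 \cdot 0 - 1 \right)} b = -458 + 1 \cdot \frac{205}{7} = -458 + \frac{205}{7} = - \frac{3001}{7}$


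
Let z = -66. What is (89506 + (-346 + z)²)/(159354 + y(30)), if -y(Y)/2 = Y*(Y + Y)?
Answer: 7625/4581 ≈ 1.6645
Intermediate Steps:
y(Y) = -4*Y² (y(Y) = -2*Y*(Y + Y) = -2*Y*2*Y = -4*Y²)
(89506 + (-346 + z)²)/(159354 + y(30)) = (89506 + (-346 - 66)²)/(159354 - 4*30²) = (89506 + (-412)²)/(159354 - 4*900) = (89506 + 169744)/(159354 - 3600) = 259250/155754 = 259250*(1/155754) = 7625/4581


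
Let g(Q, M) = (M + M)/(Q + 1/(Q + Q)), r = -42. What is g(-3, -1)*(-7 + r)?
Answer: -588/19 ≈ -30.947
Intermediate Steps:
g(Q, M) = 2*M/(Q + 1/(2*Q)) (g(Q, M) = (2*M)/(Q + 1/(2*Q)) = 2*M/(Q + 1/(2*Q)))
g(-3, -1)*(-7 + r) = (4*(-1)*(-3)/(1 + 2*(-3)²))*(-7 - 42) = (4*(-1)*(-3)/(1 + 2*9))*(-49) = (4*(-1)*(-3)/(1 + 18))*(-49) = (4*(-1)*(-3)/19)*(-49) = (4*(-1)*(-3)*(1/19))*(-49) = (12/19)*(-49) = -588/19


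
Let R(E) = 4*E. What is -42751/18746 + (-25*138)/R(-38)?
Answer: 14543887/712348 ≈ 20.417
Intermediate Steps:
-42751/18746 + (-25*138)/R(-38) = -42751/18746 + (-25*138)/((4*(-38))) = -42751*1/18746 - 3450/(-152) = -42751/18746 - 3450*(-1/152) = -42751/18746 + 1725/76 = 14543887/712348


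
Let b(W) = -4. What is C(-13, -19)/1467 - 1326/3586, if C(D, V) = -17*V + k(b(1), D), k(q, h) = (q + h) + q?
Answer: -2645/16137 ≈ -0.16391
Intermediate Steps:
k(q, h) = h + 2*q (k(q, h) = (h + q) + q = h + 2*q)
C(D, V) = -8 + D - 17*V (C(D, V) = -17*V + (D + 2*(-4)) = -17*V + (D - 8) = -17*V + (-8 + D) = -8 + D - 17*V)
C(-13, -19)/1467 - 1326/3586 = (-8 - 13 - 17*(-19))/1467 - 1326/3586 = (-8 - 13 + 323)*(1/1467) - 1326*1/3586 = 302*(1/1467) - 663/1793 = 302/1467 - 663/1793 = -2645/16137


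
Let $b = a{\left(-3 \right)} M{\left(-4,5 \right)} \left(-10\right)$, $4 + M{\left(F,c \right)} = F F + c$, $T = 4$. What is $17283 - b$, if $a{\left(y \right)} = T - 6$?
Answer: $16943$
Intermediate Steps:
$M{\left(F,c \right)} = -4 + c + F^{2}$ ($M{\left(F,c \right)} = -4 + \left(F F + c\right) = -4 + \left(F^{2} + c\right) = -4 + \left(c + F^{2}\right) = -4 + c + F^{2}$)
$a{\left(y \right)} = -2$ ($a{\left(y \right)} = 4 - 6 = -2$)
$b = 340$ ($b = - 2 \left(-4 + 5 + \left(-4\right)^{2}\right) \left(-10\right) = - 2 \left(-4 + 5 + 16\right) \left(-10\right) = \left(-2\right) 17 \left(-10\right) = \left(-34\right) \left(-10\right) = 340$)
$17283 - b = 17283 - 340 = 16943$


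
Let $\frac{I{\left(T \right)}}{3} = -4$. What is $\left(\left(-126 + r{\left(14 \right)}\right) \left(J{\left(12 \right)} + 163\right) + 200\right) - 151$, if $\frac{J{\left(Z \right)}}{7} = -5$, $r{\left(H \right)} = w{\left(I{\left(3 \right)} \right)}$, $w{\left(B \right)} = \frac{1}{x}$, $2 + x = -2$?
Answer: $-16111$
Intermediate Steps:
$x = -4$ ($x = -2 - 2 = -4$)
$I{\left(T \right)} = -12$ ($I{\left(T \right)} = 3 \left(-4\right) = -12$)
$w{\left(B \right)} = - \frac{1}{4}$ ($w{\left(B \right)} = \frac{1}{-4} = - \frac{1}{4}$)
$r{\left(H \right)} = - \frac{1}{4}$
$J{\left(Z \right)} = -35$ ($J{\left(Z \right)} = 7 \left(-5\right) = -35$)
$\left(\left(-126 + r{\left(14 \right)}\right) \left(J{\left(12 \right)} + 163\right) + 200\right) - 151 = \left(\left(-126 - \frac{1}{4}\right) \left(-35 + 163\right) + 200\right) - 151 = \left(\left(- \frac{505}{4}\right) 128 + 200\right) - 151 = \left(-16160 + 200\right) - 151 = -15960 - 151 = -16111$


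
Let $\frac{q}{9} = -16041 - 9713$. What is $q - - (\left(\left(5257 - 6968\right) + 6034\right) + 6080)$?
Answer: $-221383$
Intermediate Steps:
$q = -231786$ ($q = 9 \left(-16041 - 9713\right) = 9 \left(-25754\right) = -231786$)
$q - - (\left(\left(5257 - 6968\right) + 6034\right) + 6080) = -231786 - - (\left(\left(5257 - 6968\right) + 6034\right) + 6080) = -231786 - - (\left(-1711 + 6034\right) + 6080) = -231786 - - (4323 + 6080) = -231786 - \left(-1\right) 10403 = -231786 - -10403 = -231786 + 10403 = -221383$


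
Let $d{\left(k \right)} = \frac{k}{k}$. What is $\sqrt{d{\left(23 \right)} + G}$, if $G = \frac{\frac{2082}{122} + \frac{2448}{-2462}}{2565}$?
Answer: $\frac{\sqrt{460869663114730}}{21400935} \approx 1.0031$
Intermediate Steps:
$d{\left(k \right)} = 1$
$G = \frac{402269}{64202805}$ ($G = \left(2082 \cdot \frac{1}{122} + 2448 \left(- \frac{1}{2462}\right)\right) \frac{1}{2565} = \left(\frac{1041}{61} - \frac{1224}{1231}\right) \frac{1}{2565} = \frac{1206807}{75091} \cdot \frac{1}{2565} = \frac{402269}{64202805} \approx 0.0062656$)
$\sqrt{d{\left(23 \right)} + G} = \sqrt{1 + \frac{402269}{64202805}} = \sqrt{\frac{64605074}{64202805}} = \frac{\sqrt{460869663114730}}{21400935}$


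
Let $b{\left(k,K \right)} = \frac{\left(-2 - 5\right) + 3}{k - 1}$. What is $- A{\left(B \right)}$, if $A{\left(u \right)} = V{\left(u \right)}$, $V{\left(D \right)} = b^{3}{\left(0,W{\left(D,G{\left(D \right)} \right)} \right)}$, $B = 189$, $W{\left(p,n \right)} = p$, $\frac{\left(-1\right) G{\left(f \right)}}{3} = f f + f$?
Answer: $-64$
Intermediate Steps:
$G{\left(f \right)} = - 3 f - 3 f^{2}$ ($G{\left(f \right)} = - 3 \left(f f + f\right) = - 3 \left(f^{2} + f\right) = - 3 \left(f + f^{2}\right) = - 3 f - 3 f^{2}$)
$b{\left(k,K \right)} = - \frac{4}{-1 + k}$ ($b{\left(k,K \right)} = \frac{\left(-2 - 5\right) + 3}{-1 + k} = \frac{-7 + 3}{-1 + k} = - \frac{4}{-1 + k}$)
$V{\left(D \right)} = 64$ ($V{\left(D \right)} = \left(- \frac{4}{-1 + 0}\right)^{3} = \left(- \frac{4}{-1}\right)^{3} = \left(\left(-4\right) \left(-1\right)\right)^{3} = 4^{3} = 64$)
$A{\left(u \right)} = 64$
$- A{\left(B \right)} = \left(-1\right) 64 = -64$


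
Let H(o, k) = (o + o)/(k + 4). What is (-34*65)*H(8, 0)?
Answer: -8840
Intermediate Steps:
H(o, k) = 2*o/(4 + k) (H(o, k) = (2*o)/(4 + k) = 2*o/(4 + k))
(-34*65)*H(8, 0) = (-34*65)*(2*8/(4 + 0)) = -4420*8/4 = -2210*4 = -8840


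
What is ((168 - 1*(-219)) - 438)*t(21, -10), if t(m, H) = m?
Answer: -1071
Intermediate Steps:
((168 - 1*(-219)) - 438)*t(21, -10) = ((168 - 1*(-219)) - 438)*21 = ((168 + 219) - 438)*21 = (387 - 438)*21 = -51*21 = -1071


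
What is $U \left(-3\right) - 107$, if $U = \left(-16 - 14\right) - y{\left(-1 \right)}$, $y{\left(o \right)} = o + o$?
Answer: $-23$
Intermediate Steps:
$y{\left(o \right)} = 2 o$
$U = -28$ ($U = \left(-16 - 14\right) - 2 \left(-1\right) = \left(-16 - 14\right) - -2 = -30 + 2 = -28$)
$U \left(-3\right) - 107 = \left(-28\right) \left(-3\right) - 107 = 84 - 107 = -23$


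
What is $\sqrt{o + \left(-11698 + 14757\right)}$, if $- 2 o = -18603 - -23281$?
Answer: $12 \sqrt{5} \approx 26.833$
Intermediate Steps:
$o = -2339$ ($o = - \frac{-18603 - -23281}{2} = - \frac{-18603 + 23281}{2} = \left(- \frac{1}{2}\right) 4678 = -2339$)
$\sqrt{o + \left(-11698 + 14757\right)} = \sqrt{-2339 + \left(-11698 + 14757\right)} = \sqrt{-2339 + 3059} = \sqrt{720} = 12 \sqrt{5}$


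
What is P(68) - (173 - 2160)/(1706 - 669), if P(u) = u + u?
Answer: 143019/1037 ≈ 137.92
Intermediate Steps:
P(u) = 2*u
P(68) - (173 - 2160)/(1706 - 669) = 2*68 - (173 - 2160)/(1706 - 669) = 136 - (-1987)/1037 = 136 - 1*(-1987/1037) = 136 + 1987/1037 = 143019/1037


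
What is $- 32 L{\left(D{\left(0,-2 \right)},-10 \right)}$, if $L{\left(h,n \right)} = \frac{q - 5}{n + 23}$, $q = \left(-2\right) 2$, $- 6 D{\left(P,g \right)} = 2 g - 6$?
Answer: $\frac{288}{13} \approx 22.154$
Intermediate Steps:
$D{\left(P,g \right)} = 1 - \frac{g}{3}$ ($D{\left(P,g \right)} = - \frac{2 g - 6}{6} = - \frac{-6 + 2 g}{6} = 1 - \frac{g}{3}$)
$q = -4$
$L{\left(h,n \right)} = - \frac{9}{23 + n}$ ($L{\left(h,n \right)} = \frac{-4 - 5}{n + 23} = - \frac{9}{23 + n}$)
$- 32 L{\left(D{\left(0,-2 \right)},-10 \right)} = - 32 \left(- \frac{9}{23 - 10}\right) = - 32 \left(- \frac{9}{13}\right) = - 32 \left(\left(-9\right) \frac{1}{13}\right) = \left(-32\right) \left(- \frac{9}{13}\right) = \frac{288}{13}$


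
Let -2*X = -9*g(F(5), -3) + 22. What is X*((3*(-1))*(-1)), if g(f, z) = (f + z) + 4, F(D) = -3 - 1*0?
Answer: -60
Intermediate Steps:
F(D) = -3 (F(D) = -3 + 0 = -3)
g(f, z) = 4 + f + z
X = -20 (X = -(-9*(4 - 3 - 3) + 22)/2 = -(-9*(-2) + 22)/2 = -(18 + 22)/2 = -1/2*40 = -20)
X*((3*(-1))*(-1)) = -20*3*(-1)*(-1) = -(-60)*(-1) = -20*3 = -60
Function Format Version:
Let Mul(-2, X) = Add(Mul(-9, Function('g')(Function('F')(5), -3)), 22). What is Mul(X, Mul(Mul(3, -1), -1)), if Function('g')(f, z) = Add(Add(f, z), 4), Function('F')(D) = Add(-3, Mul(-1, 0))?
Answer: -60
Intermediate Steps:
Function('F')(D) = -3 (Function('F')(D) = Add(-3, 0) = -3)
Function('g')(f, z) = Add(4, f, z)
X = -20 (X = Mul(Rational(-1, 2), Add(Mul(-9, Add(4, -3, -3)), 22)) = Mul(Rational(-1, 2), Add(Mul(-9, -2), 22)) = Mul(Rational(-1, 2), Add(18, 22)) = Mul(Rational(-1, 2), 40) = -20)
Mul(X, Mul(Mul(3, -1), -1)) = Mul(-20, Mul(Mul(3, -1), -1)) = Mul(-20, Mul(-3, -1)) = Mul(-20, 3) = -60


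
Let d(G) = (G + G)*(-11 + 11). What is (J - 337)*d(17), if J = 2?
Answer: 0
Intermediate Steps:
d(G) = 0 (d(G) = (2*G)*0 = 0)
(J - 337)*d(17) = (2 - 337)*0 = -335*0 = 0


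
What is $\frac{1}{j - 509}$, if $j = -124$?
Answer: $- \frac{1}{633} \approx -0.0015798$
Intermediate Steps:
$\frac{1}{j - 509} = \frac{1}{-124 - 509} = \frac{1}{-633} = - \frac{1}{633}$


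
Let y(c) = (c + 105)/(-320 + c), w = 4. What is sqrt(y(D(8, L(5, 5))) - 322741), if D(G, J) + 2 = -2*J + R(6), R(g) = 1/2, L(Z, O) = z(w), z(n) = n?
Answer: I*sqrt(140160410090)/659 ≈ 568.1*I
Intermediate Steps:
L(Z, O) = 4
R(g) = 1/2
D(G, J) = -3/2 - 2*J (D(G, J) = -2 + (-2*J + 1/2) = -2 + (1/2 - 2*J) = -3/2 - 2*J)
y(c) = (105 + c)/(-320 + c)
sqrt(y(D(8, L(5, 5))) - 322741) = sqrt((105 + (-3/2 - 2*4))/(-320 + (-3/2 - 2*4)) - 322741) = sqrt((105 + (-3/2 - 8))/(-320 + (-3/2 - 8)) - 322741) = sqrt((105 - 19/2)/(-320 - 19/2) - 322741) = sqrt((191/2)/(-659/2) - 322741) = sqrt(-2/659*191/2 - 322741) = sqrt(-191/659 - 322741) = sqrt(-212686510/659) = I*sqrt(140160410090)/659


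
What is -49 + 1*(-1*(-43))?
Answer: -6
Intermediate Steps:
-49 + 1*(-1*(-43)) = -49 + 1*43 = -49 + 43 = -6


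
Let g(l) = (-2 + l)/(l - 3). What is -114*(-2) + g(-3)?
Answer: 1373/6 ≈ 228.83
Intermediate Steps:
g(l) = (-2 + l)/(-3 + l)
-114*(-2) + g(-3) = -114*(-2) + (-2 - 3)/(-3 - 3) = 228 - 5/(-6) = 228 - ⅙*(-5) = 228 + ⅚ = 1373/6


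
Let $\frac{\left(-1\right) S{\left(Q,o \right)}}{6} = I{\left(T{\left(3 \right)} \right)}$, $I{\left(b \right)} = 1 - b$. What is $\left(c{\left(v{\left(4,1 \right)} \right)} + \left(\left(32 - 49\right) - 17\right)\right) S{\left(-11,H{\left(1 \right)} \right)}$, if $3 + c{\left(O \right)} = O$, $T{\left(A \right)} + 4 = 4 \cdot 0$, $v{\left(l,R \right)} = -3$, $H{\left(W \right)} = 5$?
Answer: $1200$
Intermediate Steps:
$T{\left(A \right)} = -4$ ($T{\left(A \right)} = -4 + 4 \cdot 0 = -4 + 0 = -4$)
$c{\left(O \right)} = -3 + O$
$S{\left(Q,o \right)} = -30$ ($S{\left(Q,o \right)} = - 6 \left(1 - -4\right) = - 6 \left(1 + 4\right) = \left(-6\right) 5 = -30$)
$\left(c{\left(v{\left(4,1 \right)} \right)} + \left(\left(32 - 49\right) - 17\right)\right) S{\left(-11,H{\left(1 \right)} \right)} = \left(\left(-3 - 3\right) + \left(\left(32 - 49\right) - 17\right)\right) \left(-30\right) = \left(-6 - 34\right) \left(-30\right) = \left(-40\right) \left(-30\right) = 1200$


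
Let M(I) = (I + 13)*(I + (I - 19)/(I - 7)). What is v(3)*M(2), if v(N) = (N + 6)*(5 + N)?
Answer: 5832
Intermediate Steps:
v(N) = (5 + N)*(6 + N) (v(N) = (6 + N)*(5 + N) = (5 + N)*(6 + N))
M(I) = (13 + I)*(I + (-19 + I)/(-7 + I))
v(3)*M(2) = (30 + 3² + 11*3)*((-247 + 2³ - 97*2 + 7*2²)/(-7 + 2)) = (30 + 9 + 33)*((-247 + 8 - 194 + 7*4)/(-5)) = 72*(-(-247 + 8 - 194 + 28)/5) = 72*(-⅕*(-405)) = 72*81 = 5832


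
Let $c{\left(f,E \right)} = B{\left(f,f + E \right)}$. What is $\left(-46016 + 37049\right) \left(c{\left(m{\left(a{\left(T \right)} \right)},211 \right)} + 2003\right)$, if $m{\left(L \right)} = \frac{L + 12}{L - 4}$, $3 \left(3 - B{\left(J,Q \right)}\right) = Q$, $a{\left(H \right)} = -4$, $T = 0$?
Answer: $-17360112$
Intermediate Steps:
$B{\left(J,Q \right)} = 3 - \frac{Q}{3}$
$m{\left(L \right)} = \frac{12 + L}{-4 + L}$
$c{\left(f,E \right)} = 3 - \frac{E}{3} - \frac{f}{3}$ ($c{\left(f,E \right)} = 3 - \frac{f + E}{3} = 3 - \frac{E + f}{3} = 3 - \left(\frac{E}{3} + \frac{f}{3}\right) = 3 - \frac{E}{3} - \frac{f}{3}$)
$\left(-46016 + 37049\right) \left(c{\left(m{\left(a{\left(T \right)} \right)},211 \right)} + 2003\right) = \left(-46016 + 37049\right) \left(\left(3 - \frac{211}{3} - \frac{\frac{1}{-4 - 4} \left(12 - 4\right)}{3}\right) + 2003\right) = - 8967 \left(\left(3 - \frac{211}{3} - \frac{\frac{1}{-8} \cdot 8}{3}\right) + 2003\right) = - 8967 \left(\left(3 - \frac{211}{3} - \frac{\left(- \frac{1}{8}\right) 8}{3}\right) + 2003\right) = - 8967 \left(\left(3 - \frac{211}{3} - - \frac{1}{3}\right) + 2003\right) = - 8967 \left(\left(3 - \frac{211}{3} + \frac{1}{3}\right) + 2003\right) = - 8967 \left(-67 + 2003\right) = \left(-8967\right) 1936 = -17360112$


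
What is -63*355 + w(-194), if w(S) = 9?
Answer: -22356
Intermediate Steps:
-63*355 + w(-194) = -63*355 + 9 = -22365 + 9 = -22356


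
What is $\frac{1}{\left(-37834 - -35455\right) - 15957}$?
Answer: $- \frac{1}{18336} \approx -5.4537 \cdot 10^{-5}$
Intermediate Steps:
$\frac{1}{\left(-37834 - -35455\right) - 15957} = \frac{1}{\left(-37834 + 35455\right) - 15957} = \frac{1}{-2379 - 15957} = \frac{1}{-18336} = - \frac{1}{18336}$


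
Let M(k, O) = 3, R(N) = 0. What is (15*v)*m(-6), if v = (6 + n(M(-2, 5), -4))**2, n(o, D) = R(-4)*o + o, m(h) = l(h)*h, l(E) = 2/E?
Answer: 2430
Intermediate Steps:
m(h) = 2 (m(h) = (2/h)*h = 2)
n(o, D) = o (n(o, D) = 0*o + o = 0 + o = o)
v = 81 (v = (6 + 3)**2 = 9**2 = 81)
(15*v)*m(-6) = (15*81)*2 = 1215*2 = 2430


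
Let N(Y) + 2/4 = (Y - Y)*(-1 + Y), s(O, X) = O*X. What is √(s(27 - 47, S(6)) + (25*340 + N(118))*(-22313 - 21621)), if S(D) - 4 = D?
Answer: I*√373417233 ≈ 19324.0*I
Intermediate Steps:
S(D) = 4 + D
N(Y) = -½ (N(Y) = -½ + (Y - Y)*(-1 + Y) = -½ + 0*(-1 + Y) = -½ + 0 = -½)
√(s(27 - 47, S(6)) + (25*340 + N(118))*(-22313 - 21621)) = √((27 - 47)*(4 + 6) + (25*340 - ½)*(-22313 - 21621)) = √(-20*10 + (8500 - ½)*(-43934)) = √(-200 + (16999/2)*(-43934)) = √(-200 - 373417033) = √(-373417233) = I*√373417233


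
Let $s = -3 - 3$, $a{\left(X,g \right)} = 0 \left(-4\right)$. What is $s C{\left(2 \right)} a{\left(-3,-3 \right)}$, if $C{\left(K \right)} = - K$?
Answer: $0$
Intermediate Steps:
$a{\left(X,g \right)} = 0$
$s = -6$ ($s = -3 - 3 = -6$)
$s C{\left(2 \right)} a{\left(-3,-3 \right)} = - 6 \left(\left(-1\right) 2\right) 0 = \left(-6\right) \left(-2\right) 0 = 12 \cdot 0 = 0$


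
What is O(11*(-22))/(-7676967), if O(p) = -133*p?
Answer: -32186/7676967 ≈ -0.0041925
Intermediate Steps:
O(11*(-22))/(-7676967) = -1463*(-22)/(-7676967) = -133*(-242)*(-1/7676967) = 32186*(-1/7676967) = -32186/7676967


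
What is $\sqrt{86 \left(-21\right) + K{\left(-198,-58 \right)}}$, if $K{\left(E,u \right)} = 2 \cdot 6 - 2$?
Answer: $2 i \sqrt{449} \approx 42.379 i$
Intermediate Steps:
$K{\left(E,u \right)} = 10$ ($K{\left(E,u \right)} = 12 - 2 = 10$)
$\sqrt{86 \left(-21\right) + K{\left(-198,-58 \right)}} = \sqrt{86 \left(-21\right) + 10} = \sqrt{-1806 + 10} = \sqrt{-1796} = 2 i \sqrt{449}$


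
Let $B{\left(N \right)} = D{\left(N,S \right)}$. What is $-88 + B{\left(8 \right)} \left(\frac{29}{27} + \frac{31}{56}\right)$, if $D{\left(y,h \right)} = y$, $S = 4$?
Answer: $- \frac{14171}{189} \approx -74.979$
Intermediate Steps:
$B{\left(N \right)} = N$
$-88 + B{\left(8 \right)} \left(\frac{29}{27} + \frac{31}{56}\right) = -88 + 8 \left(\frac{29}{27} + \frac{31}{56}\right) = -88 + 8 \cdot \frac{2461}{1512} = -88 + \frac{2461}{189} = - \frac{14171}{189}$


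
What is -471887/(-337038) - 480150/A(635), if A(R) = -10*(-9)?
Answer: -138278911/25926 ≈ -5333.6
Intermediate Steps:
A(R) = 90
-471887/(-337038) - 480150/A(635) = -471887/(-337038) - 480150/90 = -471887*(-1/337038) - 480150*1/90 = 36299/25926 - 5335 = -138278911/25926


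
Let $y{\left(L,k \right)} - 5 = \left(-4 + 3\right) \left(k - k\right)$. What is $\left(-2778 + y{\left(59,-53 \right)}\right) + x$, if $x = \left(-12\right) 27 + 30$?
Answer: $-3067$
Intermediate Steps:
$y{\left(L,k \right)} = 5$ ($y{\left(L,k \right)} = 5 + \left(-4 + 3\right) \left(k - k\right) = 5 - 0 = 5 + 0 = 5$)
$x = -294$ ($x = -324 + 30 = -294$)
$\left(-2778 + y{\left(59,-53 \right)}\right) + x = \left(-2778 + 5\right) - 294 = -2773 - 294 = -3067$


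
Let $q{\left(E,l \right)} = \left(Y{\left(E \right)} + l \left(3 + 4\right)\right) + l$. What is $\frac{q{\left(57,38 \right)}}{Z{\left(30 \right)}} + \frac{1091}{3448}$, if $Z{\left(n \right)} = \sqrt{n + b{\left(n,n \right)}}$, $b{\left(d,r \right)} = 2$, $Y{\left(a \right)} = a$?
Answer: $\frac{1091}{3448} + \frac{361 \sqrt{2}}{8} \approx 64.133$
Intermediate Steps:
$q{\left(E,l \right)} = E + 8 l$ ($q{\left(E,l \right)} = \left(E + l \left(3 + 4\right)\right) + l = \left(E + l 7\right) + l = \left(E + 7 l\right) + l = E + 8 l$)
$Z{\left(n \right)} = \sqrt{2 + n}$ ($Z{\left(n \right)} = \sqrt{n + 2} = \sqrt{2 + n}$)
$\frac{q{\left(57,38 \right)}}{Z{\left(30 \right)}} + \frac{1091}{3448} = \frac{57 + 8 \cdot 38}{\sqrt{2 + 30}} + \frac{1091}{3448} = \frac{57 + 304}{\sqrt{32}} + 1091 \cdot \frac{1}{3448} = \frac{361}{4 \sqrt{2}} + \frac{1091}{3448} = 361 \frac{\sqrt{2}}{8} + \frac{1091}{3448} = \frac{361 \sqrt{2}}{8} + \frac{1091}{3448} = \frac{1091}{3448} + \frac{361 \sqrt{2}}{8}$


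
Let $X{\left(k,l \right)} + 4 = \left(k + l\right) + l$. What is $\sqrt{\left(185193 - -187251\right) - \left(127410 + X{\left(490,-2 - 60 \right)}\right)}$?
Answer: $8 \sqrt{3823} \approx 494.64$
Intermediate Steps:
$X{\left(k,l \right)} = -4 + k + 2 l$ ($X{\left(k,l \right)} = -4 + \left(\left(k + l\right) + l\right) = -4 + \left(k + 2 l\right) = -4 + k + 2 l$)
$\sqrt{\left(185193 - -187251\right) - \left(127410 + X{\left(490,-2 - 60 \right)}\right)} = \sqrt{\left(185193 - -187251\right) - \left(127896 + 2 \left(-2 - 60\right)\right)} = \sqrt{\left(185193 + 187251\right) - \left(127896 + 2 \left(-2 - 60\right)\right)} = \sqrt{372444 - \left(127896 - 124\right)} = \sqrt{372444 - 127772} = \sqrt{244672} = 8 \sqrt{3823}$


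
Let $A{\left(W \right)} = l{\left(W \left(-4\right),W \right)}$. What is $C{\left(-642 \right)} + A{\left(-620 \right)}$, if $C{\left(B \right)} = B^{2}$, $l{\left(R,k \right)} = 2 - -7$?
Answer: $412173$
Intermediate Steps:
$l{\left(R,k \right)} = 9$ ($l{\left(R,k \right)} = 2 + 7 = 9$)
$A{\left(W \right)} = 9$
$C{\left(-642 \right)} + A{\left(-620 \right)} = \left(-642\right)^{2} + 9 = 412164 + 9 = 412173$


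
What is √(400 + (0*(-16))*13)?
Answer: 20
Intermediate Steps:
√(400 + (0*(-16))*13) = √(400 + 0*13) = √(400 + 0) = √400 = 20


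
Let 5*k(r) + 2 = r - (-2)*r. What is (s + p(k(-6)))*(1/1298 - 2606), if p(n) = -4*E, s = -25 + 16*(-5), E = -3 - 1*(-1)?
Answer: 328110939/1298 ≈ 2.5278e+5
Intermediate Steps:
E = -2 (E = -3 + 1 = -2)
s = -105 (s = -25 - 80 = -105)
k(r) = -⅖ + 3*r/5 (k(r) = -⅖ + (r - (-2)*r)/5 = -⅖ + (r + 2*r)/5 = -⅖ + (3*r)/5 = -⅖ + 3*r/5)
p(n) = 8 (p(n) = -4*(-2) = 8)
(s + p(k(-6)))*(1/1298 - 2606) = (-105 + 8)*(1/1298 - 2606) = -97*(1/1298 - 2606) = -97*(-3382587/1298) = 328110939/1298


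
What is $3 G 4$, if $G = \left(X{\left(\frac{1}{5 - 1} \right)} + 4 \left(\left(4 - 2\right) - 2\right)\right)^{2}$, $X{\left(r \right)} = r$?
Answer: $\frac{3}{4} \approx 0.75$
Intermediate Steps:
$G = \frac{1}{16}$ ($G = \left(\frac{1}{5 - 1} + 4 \left(\left(4 - 2\right) - 2\right)\right)^{2} = \left(\frac{1}{4} + 4 \left(2 - 2\right)\right)^{2} = \left(\frac{1}{4} + 4 \cdot 0\right)^{2} = \left(\frac{1}{4} + 0\right)^{2} = \left(\frac{1}{4}\right)^{2} = \frac{1}{16} \approx 0.0625$)
$3 G 4 = 3 \cdot \frac{1}{16} \cdot 4 = \frac{3}{16} \cdot 4 = \frac{3}{4}$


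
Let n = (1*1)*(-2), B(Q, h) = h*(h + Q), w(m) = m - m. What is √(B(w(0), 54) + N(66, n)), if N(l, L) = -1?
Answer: √2915 ≈ 53.991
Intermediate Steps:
w(m) = 0
B(Q, h) = h*(Q + h)
n = -2 (n = 1*(-2) = -2)
√(B(w(0), 54) + N(66, n)) = √(54*(0 + 54) - 1) = √(54*54 - 1) = √(2916 - 1) = √2915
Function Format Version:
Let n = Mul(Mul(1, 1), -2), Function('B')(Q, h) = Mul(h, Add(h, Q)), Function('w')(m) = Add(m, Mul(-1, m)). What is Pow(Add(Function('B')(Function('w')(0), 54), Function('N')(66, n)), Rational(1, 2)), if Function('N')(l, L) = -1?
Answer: Pow(2915, Rational(1, 2)) ≈ 53.991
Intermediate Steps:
Function('w')(m) = 0
Function('B')(Q, h) = Mul(h, Add(Q, h))
n = -2 (n = Mul(1, -2) = -2)
Pow(Add(Function('B')(Function('w')(0), 54), Function('N')(66, n)), Rational(1, 2)) = Pow(Add(Mul(54, Add(0, 54)), -1), Rational(1, 2)) = Pow(Add(Mul(54, 54), -1), Rational(1, 2)) = Pow(Add(2916, -1), Rational(1, 2)) = Pow(2915, Rational(1, 2))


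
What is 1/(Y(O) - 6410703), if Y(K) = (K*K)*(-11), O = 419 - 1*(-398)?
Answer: -1/13753082 ≈ -7.2711e-8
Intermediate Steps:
O = 817 (O = 419 + 398 = 817)
Y(K) = -11*K**2 (Y(K) = K**2*(-11) = -11*K**2)
1/(Y(O) - 6410703) = 1/(-11*817**2 - 6410703) = 1/(-11*667489 - 6410703) = 1/(-7342379 - 6410703) = 1/(-13753082) = -1/13753082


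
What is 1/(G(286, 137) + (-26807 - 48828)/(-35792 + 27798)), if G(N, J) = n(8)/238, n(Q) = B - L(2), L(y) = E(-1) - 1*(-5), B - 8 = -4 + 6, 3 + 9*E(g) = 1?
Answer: 611541/5799496 ≈ 0.10545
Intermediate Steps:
E(g) = -2/9 (E(g) = -1/3 + (1/9)*1 = -1/3 + 1/9 = -2/9)
B = 10 (B = 8 + (-4 + 6) = 8 + 2 = 10)
L(y) = 43/9 (L(y) = -2/9 - 1*(-5) = -2/9 + 5 = 43/9)
n(Q) = 47/9 (n(Q) = 10 - 1*43/9 = 10 - 43/9 = 47/9)
G(N, J) = 47/2142 (G(N, J) = (47/9)/238 = (47/9)*(1/238) = 47/2142)
1/(G(286, 137) + (-26807 - 48828)/(-35792 + 27798)) = 1/(47/2142 + (-26807 - 48828)/(-35792 + 27798)) = 1/(47/2142 - 75635/(-7994)) = 1/(47/2142 - 75635*(-1/7994)) = 1/(47/2142 + 10805/1142) = 1/(5799496/611541) = 611541/5799496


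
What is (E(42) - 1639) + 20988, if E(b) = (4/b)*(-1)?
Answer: 406327/21 ≈ 19349.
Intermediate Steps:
E(b) = -4/b
(E(42) - 1639) + 20988 = (-4/42 - 1639) + 20988 = (-4*1/42 - 1639) + 20988 = (-2/21 - 1639) + 20988 = -34421/21 + 20988 = 406327/21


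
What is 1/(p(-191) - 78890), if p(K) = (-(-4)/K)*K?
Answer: -1/78886 ≈ -1.2677e-5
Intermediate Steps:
p(K) = 4 (p(K) = (4/K)*K = 4)
1/(p(-191) - 78890) = 1/(4 - 78890) = 1/(-78886) = -1/78886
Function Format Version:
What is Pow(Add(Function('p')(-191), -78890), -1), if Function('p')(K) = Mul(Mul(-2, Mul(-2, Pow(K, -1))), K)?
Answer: Rational(-1, 78886) ≈ -1.2677e-5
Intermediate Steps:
Function('p')(K) = 4 (Function('p')(K) = Mul(Mul(4, Pow(K, -1)), K) = 4)
Pow(Add(Function('p')(-191), -78890), -1) = Pow(Add(4, -78890), -1) = Pow(-78886, -1) = Rational(-1, 78886)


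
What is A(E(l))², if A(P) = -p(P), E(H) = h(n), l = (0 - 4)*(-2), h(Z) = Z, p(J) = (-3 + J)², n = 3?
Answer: 0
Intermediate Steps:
l = 8 (l = -4*(-2) = 8)
E(H) = 3
A(P) = -(-3 + P)²
A(E(l))² = (-(-3 + 3)²)² = (-1*0²)² = (-1*0)² = 0² = 0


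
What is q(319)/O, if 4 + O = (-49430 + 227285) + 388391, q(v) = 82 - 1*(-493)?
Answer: 575/566242 ≈ 0.0010155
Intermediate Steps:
q(v) = 575 (q(v) = 82 + 493 = 575)
O = 566242 (O = -4 + ((-49430 + 227285) + 388391) = -4 + (177855 + 388391) = -4 + 566246 = 566242)
q(319)/O = 575/566242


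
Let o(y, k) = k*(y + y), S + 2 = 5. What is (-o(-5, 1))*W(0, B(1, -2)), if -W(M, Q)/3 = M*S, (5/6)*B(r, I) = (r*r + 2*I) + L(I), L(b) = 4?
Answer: 0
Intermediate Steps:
S = 3 (S = -2 + 5 = 3)
B(r, I) = 24/5 + 6*r**2/5 + 12*I/5 (B(r, I) = 6*((r*r + 2*I) + 4)/5 = 6*((r**2 + 2*I) + 4)/5 = 6*(4 + r**2 + 2*I)/5 = 24/5 + 6*r**2/5 + 12*I/5)
W(M, Q) = -9*M (W(M, Q) = -3*M*3 = -9*M)
o(y, k) = 2*k*y (o(y, k) = k*(2*y) = 2*k*y)
(-o(-5, 1))*W(0, B(1, -2)) = (-2*(-5))*(-9*0) = -1*(-10)*0 = 10*0 = 0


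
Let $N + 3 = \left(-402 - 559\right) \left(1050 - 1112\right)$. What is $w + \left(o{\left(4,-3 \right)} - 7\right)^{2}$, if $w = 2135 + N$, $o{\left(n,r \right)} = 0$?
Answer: $61763$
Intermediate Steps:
$N = 59579$ ($N = -3 + \left(-402 - 559\right) \left(1050 - 1112\right) = -3 - -59582 = -3 + 59582 = 59579$)
$w = 61714$ ($w = 2135 + 59579 = 61714$)
$w + \left(o{\left(4,-3 \right)} - 7\right)^{2} = 61714 + \left(0 - 7\right)^{2} = 61714 + \left(-7\right)^{2} = 61714 + 49 = 61763$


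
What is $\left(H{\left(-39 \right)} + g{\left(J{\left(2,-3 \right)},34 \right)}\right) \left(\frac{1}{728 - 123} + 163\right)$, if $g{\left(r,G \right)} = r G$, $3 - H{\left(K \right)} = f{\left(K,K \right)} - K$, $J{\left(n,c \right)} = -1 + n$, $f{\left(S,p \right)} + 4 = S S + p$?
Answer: $- \frac{29190336}{121} \approx -2.4124 \cdot 10^{5}$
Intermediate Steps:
$f{\left(S,p \right)} = -4 + p + S^{2}$ ($f{\left(S,p \right)} = -4 + \left(S S + p\right) = -4 + \left(S^{2} + p\right) = -4 + \left(p + S^{2}\right) = -4 + p + S^{2}$)
$H{\left(K \right)} = 7 - K^{2}$ ($H{\left(K \right)} = 3 - \left(\left(-4 + K + K^{2}\right) - K\right) = 3 - \left(-4 + K^{2}\right) = 7 - K^{2}$)
$g{\left(r,G \right)} = G r$
$\left(H{\left(-39 \right)} + g{\left(J{\left(2,-3 \right)},34 \right)}\right) \left(\frac{1}{728 - 123} + 163\right) = \left(\left(7 - \left(-39\right)^{2}\right) + 34 \left(-1 + 2\right)\right) \left(\frac{1}{728 - 123} + 163\right) = \left(\left(7 - 1521\right) + 34 \cdot 1\right) \left(\frac{1}{605} + 163\right) = \left(\left(7 - 1521\right) + 34\right) \left(\frac{1}{605} + 163\right) = \left(-1514 + 34\right) \frac{98616}{605} = \left(-1480\right) \frac{98616}{605} = - \frac{29190336}{121}$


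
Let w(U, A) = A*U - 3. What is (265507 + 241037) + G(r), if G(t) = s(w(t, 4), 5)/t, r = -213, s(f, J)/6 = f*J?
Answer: 35973174/71 ≈ 5.0666e+5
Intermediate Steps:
w(U, A) = -3 + A*U
s(f, J) = 6*J*f (s(f, J) = 6*(f*J) = 6*(J*f) = 6*J*f)
G(t) = (-90 + 120*t)/t (G(t) = (6*5*(-3 + 4*t))/t = (-90 + 120*t)/t)
(265507 + 241037) + G(r) = (265507 + 241037) + (120 - 90/(-213)) = 506544 + (120 - 90*(-1/213)) = 506544 + (120 + 30/71) = 506544 + 8550/71 = 35973174/71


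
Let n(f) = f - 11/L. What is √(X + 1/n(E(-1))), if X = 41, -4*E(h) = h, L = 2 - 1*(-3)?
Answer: √61581/39 ≈ 6.3630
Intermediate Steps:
L = 5 (L = 2 + 3 = 5)
E(h) = -h/4
n(f) = -11/5 + f (n(f) = f - 11/5 = -11/5 + f)
√(X + 1/n(E(-1))) = √(41 + 1/(-11/5 - ¼*(-1))) = √(41 + 1/(-11/5 + ¼)) = √(41 + 1/(-39/20)) = √(41 - 20/39) = √(1579/39) = √61581/39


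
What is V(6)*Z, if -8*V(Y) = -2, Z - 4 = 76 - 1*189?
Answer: -109/4 ≈ -27.250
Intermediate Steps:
Z = -109 (Z = 4 + (76 - 1*189) = 4 + (76 - 189) = 4 - 113 = -109)
V(Y) = 1/4 (V(Y) = -1/8*(-2) = 1/4)
V(6)*Z = (1/4)*(-109) = -109/4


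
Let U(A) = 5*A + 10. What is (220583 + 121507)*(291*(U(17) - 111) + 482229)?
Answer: 163372947570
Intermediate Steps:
U(A) = 10 + 5*A
(220583 + 121507)*(291*(U(17) - 111) + 482229) = (220583 + 121507)*(291*((10 + 5*17) - 111) + 482229) = 342090*(291*((10 + 85) - 111) + 482229) = 342090*(291*(95 - 111) + 482229) = 342090*(291*(-16) + 482229) = 342090*(-4656 + 482229) = 342090*477573 = 163372947570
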